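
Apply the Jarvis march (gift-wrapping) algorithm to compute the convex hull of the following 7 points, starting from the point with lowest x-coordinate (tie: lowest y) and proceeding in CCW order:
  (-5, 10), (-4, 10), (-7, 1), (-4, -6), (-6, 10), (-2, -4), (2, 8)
Hull (CCW) = [(-7, 1), (-4, -6), (-2, -4), (2, 8), (-4, 10), (-6, 10)]

Jarvis march: at each step, from the current hull vertex p, select the next vertex q as the point such that every other point lies strictly to the left of (or on) the directed line p → q. (Equivalently: for every other point r, the cross product (q − p) × (r − p) ≥ 0.)
Starting point (lowest x, tie lowest y): (-7, 1). Wrap until returning to start. Resulting hull: (-7, 1), (-4, -6), (-2, -4), (2, 8), (-4, 10), (-6, 10).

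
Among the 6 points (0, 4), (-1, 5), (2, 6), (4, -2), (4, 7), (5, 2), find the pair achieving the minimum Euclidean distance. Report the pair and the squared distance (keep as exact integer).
Pair = ((0, 4), (-1, 5)); squared distance = 2

Compute all C(6, 2) = 15 pairwise squared distances (x_i − x_j)² + (y_i − y_j)². The minimum is 2, attained by the pair ((0, 4), (-1, 5)).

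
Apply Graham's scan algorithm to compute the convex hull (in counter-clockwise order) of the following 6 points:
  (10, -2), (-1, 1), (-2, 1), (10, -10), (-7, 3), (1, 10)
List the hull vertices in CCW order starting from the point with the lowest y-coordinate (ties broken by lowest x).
Hull (CCW) = [(10, -10), (10, -2), (1, 10), (-7, 3)]

Graham scan procedure:
  1. Find the pivot p₀ = point with lowest y (tie → lowest x): (10, -10).
  2. Sort the remaining points by polar angle around p₀.
  3. Walk through sorted points, maintaining a stack; pop the top while the last three entries make a non-left turn (cross product ≤ 0).
  4. Final stack is the convex hull in CCW order: (10, -10), (10, -2), (1, 10), (-7, 3).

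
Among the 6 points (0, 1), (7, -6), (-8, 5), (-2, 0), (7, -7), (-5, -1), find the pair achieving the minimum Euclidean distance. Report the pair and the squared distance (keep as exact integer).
Pair = ((7, -6), (7, -7)); squared distance = 1

Compute all C(6, 2) = 15 pairwise squared distances (x_i − x_j)² + (y_i − y_j)². The minimum is 1, attained by the pair ((7, -6), (7, -7)).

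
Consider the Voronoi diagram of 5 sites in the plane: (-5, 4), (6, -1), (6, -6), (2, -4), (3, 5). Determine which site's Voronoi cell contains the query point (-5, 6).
Nearest site = (-5, 4)

The Voronoi cell of site s contains exactly those query points closer to s than to any other site. Compute squared distances from q = (-5, 6) to each site:
  (-5 − -5)² + (4 − 6)² = 4
  (3 − -5)² + (5 − 6)² = 65
  (2 − -5)² + (-4 − 6)² = 149
  (6 − -5)² + (-1 − 6)² = 170
  (6 − -5)² + (-6 − 6)² = 265
Minimum is attained by (-5, 4), so q lies in its Voronoi cell.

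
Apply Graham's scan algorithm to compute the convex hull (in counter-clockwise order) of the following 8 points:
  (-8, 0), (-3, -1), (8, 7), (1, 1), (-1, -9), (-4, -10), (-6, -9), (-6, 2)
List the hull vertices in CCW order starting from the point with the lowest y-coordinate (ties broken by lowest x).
Hull (CCW) = [(-4, -10), (-1, -9), (8, 7), (-6, 2), (-8, 0), (-6, -9)]

Graham scan procedure:
  1. Find the pivot p₀ = point with lowest y (tie → lowest x): (-4, -10).
  2. Sort the remaining points by polar angle around p₀.
  3. Walk through sorted points, maintaining a stack; pop the top while the last three entries make a non-left turn (cross product ≤ 0).
  4. Final stack is the convex hull in CCW order: (-4, -10), (-1, -9), (8, 7), (-6, 2), (-8, 0), (-6, -9).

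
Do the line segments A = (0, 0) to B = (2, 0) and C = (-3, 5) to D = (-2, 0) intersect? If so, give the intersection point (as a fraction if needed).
No (intersection of containing lines falls outside at least one segment)

Parametrize and solve: t = -1, s = 1. At least one of these is outside [0, 1], so the segments do not intersect.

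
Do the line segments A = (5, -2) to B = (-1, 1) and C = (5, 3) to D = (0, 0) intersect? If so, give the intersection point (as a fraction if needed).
Yes; intersection at (5/11, 3/11) (t = 25/33 on AB, s = 10/11 on CD)

Parametrize AB as A + t(B − A) = (5 + -6 t, -2 + 3 t) and CD as C + s(D − C) = (5 + -5 s, 3 + -3 s). Solve the linear system for (t, s). Determinant = -33 ≠ 0, so a unique intersection of the containing lines exists. Solution: t = 25/33, s = 10/11 — both in [0, 1], so the segments cross. Intersection point: (5/11, 3/11).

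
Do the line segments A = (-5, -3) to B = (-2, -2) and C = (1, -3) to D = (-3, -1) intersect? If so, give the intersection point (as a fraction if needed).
No (intersection of containing lines falls outside at least one segment)

Parametrize and solve: t = 6/5, s = 3/5. At least one of these is outside [0, 1], so the segments do not intersect.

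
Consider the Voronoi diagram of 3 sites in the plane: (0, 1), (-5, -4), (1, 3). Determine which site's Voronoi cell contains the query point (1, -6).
Nearest site = (-5, -4)

The Voronoi cell of site s contains exactly those query points closer to s than to any other site. Compute squared distances from q = (1, -6) to each site:
  (-5 − 1)² + (-4 − -6)² = 40
  (0 − 1)² + (1 − -6)² = 50
  (1 − 1)² + (3 − -6)² = 81
Minimum is attained by (-5, -4), so q lies in its Voronoi cell.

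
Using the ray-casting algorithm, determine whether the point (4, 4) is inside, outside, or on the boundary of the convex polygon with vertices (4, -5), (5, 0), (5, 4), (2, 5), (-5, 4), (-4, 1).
The point (4, 4) lies strictly inside the polygon

Cast a horizontal ray to the right from the query point and count how many polygon edges it crosses (each edge strictly once or zero times, handled with the usual half-open convention). 
Parity of crossings → odd ⇒ inside.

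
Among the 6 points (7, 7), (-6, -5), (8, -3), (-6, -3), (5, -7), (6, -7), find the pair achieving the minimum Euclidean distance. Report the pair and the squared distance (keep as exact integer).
Pair = ((5, -7), (6, -7)); squared distance = 1

Compute all C(6, 2) = 15 pairwise squared distances (x_i − x_j)² + (y_i − y_j)². The minimum is 1, attained by the pair ((5, -7), (6, -7)).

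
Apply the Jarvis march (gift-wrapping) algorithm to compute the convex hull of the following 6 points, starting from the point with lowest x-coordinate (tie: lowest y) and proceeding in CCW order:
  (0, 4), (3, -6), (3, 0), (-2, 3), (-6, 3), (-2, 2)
Hull (CCW) = [(-6, 3), (3, -6), (3, 0), (0, 4)]

Jarvis march: at each step, from the current hull vertex p, select the next vertex q as the point such that every other point lies strictly to the left of (or on) the directed line p → q. (Equivalently: for every other point r, the cross product (q − p) × (r − p) ≥ 0.)
Starting point (lowest x, tie lowest y): (-6, 3). Wrap until returning to start. Resulting hull: (-6, 3), (3, -6), (3, 0), (0, 4).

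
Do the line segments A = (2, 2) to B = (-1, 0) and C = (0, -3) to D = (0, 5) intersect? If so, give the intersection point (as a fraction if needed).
Yes; intersection at (0, 2/3) (t = 2/3 on AB, s = 11/24 on CD)

Parametrize AB as A + t(B − A) = (2 + -3 t, 2 + -2 t) and CD as C + s(D − C) = (0 + 0 s, -3 + 8 s). Solve the linear system for (t, s). Determinant = 24 ≠ 0, so a unique intersection of the containing lines exists. Solution: t = 2/3, s = 11/24 — both in [0, 1], so the segments cross. Intersection point: (0, 2/3).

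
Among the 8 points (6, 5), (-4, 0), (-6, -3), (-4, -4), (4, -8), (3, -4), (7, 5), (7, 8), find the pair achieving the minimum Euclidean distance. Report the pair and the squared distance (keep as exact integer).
Pair = ((6, 5), (7, 5)); squared distance = 1

Compute all C(8, 2) = 28 pairwise squared distances (x_i − x_j)² + (y_i − y_j)². The minimum is 1, attained by the pair ((6, 5), (7, 5)).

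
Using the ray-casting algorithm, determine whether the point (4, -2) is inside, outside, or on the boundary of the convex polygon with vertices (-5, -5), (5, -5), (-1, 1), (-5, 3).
The point (4, -2) lies strictly outside the polygon

Cast a horizontal ray to the right from the query point and count how many polygon edges it crosses (each edge strictly once or zero times, handled with the usual half-open convention). 
Parity of crossings → even ⇒ outside.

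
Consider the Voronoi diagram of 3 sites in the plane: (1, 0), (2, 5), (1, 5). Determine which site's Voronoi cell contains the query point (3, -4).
Nearest site = (1, 0)

The Voronoi cell of site s contains exactly those query points closer to s than to any other site. Compute squared distances from q = (3, -4) to each site:
  (1 − 3)² + (0 − -4)² = 20
  (2 − 3)² + (5 − -4)² = 82
  (1 − 3)² + (5 − -4)² = 85
Minimum is attained by (1, 0), so q lies in its Voronoi cell.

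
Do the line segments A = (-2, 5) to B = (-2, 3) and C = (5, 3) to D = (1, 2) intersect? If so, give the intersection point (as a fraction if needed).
No (intersection of containing lines falls outside at least one segment)

Parametrize and solve: t = 15/8, s = 7/4. At least one of these is outside [0, 1], so the segments do not intersect.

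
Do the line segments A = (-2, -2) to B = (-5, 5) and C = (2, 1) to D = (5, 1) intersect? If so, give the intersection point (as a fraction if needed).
No (intersection of containing lines falls outside at least one segment)

Parametrize and solve: t = 3/7, s = -37/21. At least one of these is outside [0, 1], so the segments do not intersect.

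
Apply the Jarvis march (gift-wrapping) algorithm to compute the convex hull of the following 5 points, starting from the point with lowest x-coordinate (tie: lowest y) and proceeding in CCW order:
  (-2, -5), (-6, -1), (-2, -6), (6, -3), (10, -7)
Hull (CCW) = [(-6, -1), (-2, -6), (10, -7), (6, -3)]

Jarvis march: at each step, from the current hull vertex p, select the next vertex q as the point such that every other point lies strictly to the left of (or on) the directed line p → q. (Equivalently: for every other point r, the cross product (q − p) × (r − p) ≥ 0.)
Starting point (lowest x, tie lowest y): (-6, -1). Wrap until returning to start. Resulting hull: (-6, -1), (-2, -6), (10, -7), (6, -3).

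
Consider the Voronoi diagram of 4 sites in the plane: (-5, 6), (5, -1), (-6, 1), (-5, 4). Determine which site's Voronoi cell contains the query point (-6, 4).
Nearest site = (-5, 4)

The Voronoi cell of site s contains exactly those query points closer to s than to any other site. Compute squared distances from q = (-6, 4) to each site:
  (-5 − -6)² + (4 − 4)² = 1
  (-5 − -6)² + (6 − 4)² = 5
  (-6 − -6)² + (1 − 4)² = 9
  (5 − -6)² + (-1 − 4)² = 146
Minimum is attained by (-5, 4), so q lies in its Voronoi cell.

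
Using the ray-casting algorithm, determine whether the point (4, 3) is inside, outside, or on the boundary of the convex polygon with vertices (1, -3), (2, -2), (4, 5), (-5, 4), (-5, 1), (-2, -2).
The point (4, 3) lies strictly outside the polygon

Cast a horizontal ray to the right from the query point and count how many polygon edges it crosses (each edge strictly once or zero times, handled with the usual half-open convention). 
Parity of crossings → even ⇒ outside.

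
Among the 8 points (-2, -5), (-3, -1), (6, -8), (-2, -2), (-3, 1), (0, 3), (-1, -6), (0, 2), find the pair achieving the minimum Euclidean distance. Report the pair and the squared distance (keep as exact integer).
Pair = ((0, 3), (0, 2)); squared distance = 1

Compute all C(8, 2) = 28 pairwise squared distances (x_i − x_j)² + (y_i − y_j)². The minimum is 1, attained by the pair ((0, 3), (0, 2)).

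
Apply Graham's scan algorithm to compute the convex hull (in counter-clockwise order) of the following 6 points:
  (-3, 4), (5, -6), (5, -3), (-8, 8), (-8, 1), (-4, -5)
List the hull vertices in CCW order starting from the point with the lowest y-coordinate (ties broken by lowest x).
Hull (CCW) = [(5, -6), (5, -3), (-3, 4), (-8, 8), (-8, 1), (-4, -5)]

Graham scan procedure:
  1. Find the pivot p₀ = point with lowest y (tie → lowest x): (5, -6).
  2. Sort the remaining points by polar angle around p₀.
  3. Walk through sorted points, maintaining a stack; pop the top while the last three entries make a non-left turn (cross product ≤ 0).
  4. Final stack is the convex hull in CCW order: (5, -6), (5, -3), (-3, 4), (-8, 8), (-8, 1), (-4, -5).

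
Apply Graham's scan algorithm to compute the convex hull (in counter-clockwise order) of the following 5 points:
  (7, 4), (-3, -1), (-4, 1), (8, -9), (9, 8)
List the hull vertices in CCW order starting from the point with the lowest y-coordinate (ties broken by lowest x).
Hull (CCW) = [(8, -9), (9, 8), (-4, 1), (-3, -1)]

Graham scan procedure:
  1. Find the pivot p₀ = point with lowest y (tie → lowest x): (8, -9).
  2. Sort the remaining points by polar angle around p₀.
  3. Walk through sorted points, maintaining a stack; pop the top while the last three entries make a non-left turn (cross product ≤ 0).
  4. Final stack is the convex hull in CCW order: (8, -9), (9, 8), (-4, 1), (-3, -1).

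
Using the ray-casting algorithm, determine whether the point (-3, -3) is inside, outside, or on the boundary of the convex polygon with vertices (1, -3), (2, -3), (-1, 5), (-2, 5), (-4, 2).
The point (-3, -3) lies strictly outside the polygon

Cast a horizontal ray to the right from the query point and count how many polygon edges it crosses (each edge strictly once or zero times, handled with the usual half-open convention). 
Parity of crossings → even ⇒ outside.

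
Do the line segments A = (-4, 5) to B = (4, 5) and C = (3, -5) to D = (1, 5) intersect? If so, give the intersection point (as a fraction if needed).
Yes; intersection at (1, 5) (t = 5/8 on AB, s = 1 on CD)

Parametrize AB as A + t(B − A) = (-4 + 8 t, 5 + 0 t) and CD as C + s(D − C) = (3 + -2 s, -5 + 10 s). Solve the linear system for (t, s). Determinant = -80 ≠ 0, so a unique intersection of the containing lines exists. Solution: t = 5/8, s = 1 — both in [0, 1], so the segments cross. Intersection point: (1, 5).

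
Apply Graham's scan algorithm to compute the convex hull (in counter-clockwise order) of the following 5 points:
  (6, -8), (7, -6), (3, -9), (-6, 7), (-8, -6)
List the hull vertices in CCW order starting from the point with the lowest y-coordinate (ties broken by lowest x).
Hull (CCW) = [(3, -9), (6, -8), (7, -6), (-6, 7), (-8, -6)]

Graham scan procedure:
  1. Find the pivot p₀ = point with lowest y (tie → lowest x): (3, -9).
  2. Sort the remaining points by polar angle around p₀.
  3. Walk through sorted points, maintaining a stack; pop the top while the last three entries make a non-left turn (cross product ≤ 0).
  4. Final stack is the convex hull in CCW order: (3, -9), (6, -8), (7, -6), (-6, 7), (-8, -6).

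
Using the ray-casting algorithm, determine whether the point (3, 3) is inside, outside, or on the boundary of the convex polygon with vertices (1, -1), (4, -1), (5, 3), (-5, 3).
The point (3, 3) lies on the polygon boundary

Boundary check: the query satisfies the collinearity and bounding-box conditions for some polygon edge, so it lies exactly on the boundary.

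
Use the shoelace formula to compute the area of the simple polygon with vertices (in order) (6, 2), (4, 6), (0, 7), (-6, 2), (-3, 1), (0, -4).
Area = 67

Shoelace formula: Area = (1/2) |Σ_i (x_i · y_{i+1} − x_{i+1} · y_i)| (indices mod n). Compute each cross term:
  (6)(6) − (4)(2) = 28
  (4)(7) − (0)(6) = 28
  (0)(2) − (-6)(7) = 42
  (-6)(1) − (-3)(2) = 0
  (-3)(-4) − (0)(1) = 12
  (0)(2) − (6)(-4) = 24
Sum = 134, so (signed) Area = 134/2 = 67, |Area| = 67.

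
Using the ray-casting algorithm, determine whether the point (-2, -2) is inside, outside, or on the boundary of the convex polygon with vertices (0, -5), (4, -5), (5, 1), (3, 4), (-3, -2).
The point (-2, -2) lies strictly inside the polygon

Cast a horizontal ray to the right from the query point and count how many polygon edges it crosses (each edge strictly once or zero times, handled with the usual half-open convention). 
Parity of crossings → odd ⇒ inside.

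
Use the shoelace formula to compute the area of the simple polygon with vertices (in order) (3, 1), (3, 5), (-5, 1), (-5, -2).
Area = 28

Shoelace formula: Area = (1/2) |Σ_i (x_i · y_{i+1} − x_{i+1} · y_i)| (indices mod n). Compute each cross term:
  (3)(5) − (3)(1) = 12
  (3)(1) − (-5)(5) = 28
  (-5)(-2) − (-5)(1) = 15
  (-5)(1) − (3)(-2) = 1
Sum = 56, so (signed) Area = 56/2 = 28, |Area| = 28.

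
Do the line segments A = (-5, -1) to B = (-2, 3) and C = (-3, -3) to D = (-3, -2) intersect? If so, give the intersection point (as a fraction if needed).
No (intersection of containing lines falls outside at least one segment)

Parametrize and solve: t = 2/3, s = 14/3. At least one of these is outside [0, 1], so the segments do not intersect.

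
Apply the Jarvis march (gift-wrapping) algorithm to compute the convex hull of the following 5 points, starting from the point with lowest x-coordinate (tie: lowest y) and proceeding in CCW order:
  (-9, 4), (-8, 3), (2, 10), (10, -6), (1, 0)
Hull (CCW) = [(-9, 4), (-8, 3), (10, -6), (2, 10)]

Jarvis march: at each step, from the current hull vertex p, select the next vertex q as the point such that every other point lies strictly to the left of (or on) the directed line p → q. (Equivalently: for every other point r, the cross product (q − p) × (r − p) ≥ 0.)
Starting point (lowest x, tie lowest y): (-9, 4). Wrap until returning to start. Resulting hull: (-9, 4), (-8, 3), (10, -6), (2, 10).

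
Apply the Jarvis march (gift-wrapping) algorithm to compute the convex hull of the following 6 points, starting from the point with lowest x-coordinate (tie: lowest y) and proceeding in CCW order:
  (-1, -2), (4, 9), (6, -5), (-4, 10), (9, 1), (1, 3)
Hull (CCW) = [(-4, 10), (-1, -2), (6, -5), (9, 1), (4, 9)]

Jarvis march: at each step, from the current hull vertex p, select the next vertex q as the point such that every other point lies strictly to the left of (or on) the directed line p → q. (Equivalently: for every other point r, the cross product (q − p) × (r − p) ≥ 0.)
Starting point (lowest x, tie lowest y): (-4, 10). Wrap until returning to start. Resulting hull: (-4, 10), (-1, -2), (6, -5), (9, 1), (4, 9).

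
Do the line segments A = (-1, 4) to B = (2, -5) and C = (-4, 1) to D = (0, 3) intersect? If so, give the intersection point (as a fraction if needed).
Yes; intersection at (-4/7, 19/7) (t = 1/7 on AB, s = 6/7 on CD)

Parametrize AB as A + t(B − A) = (-1 + 3 t, 4 + -9 t) and CD as C + s(D − C) = (-4 + 4 s, 1 + 2 s). Solve the linear system for (t, s). Determinant = -42 ≠ 0, so a unique intersection of the containing lines exists. Solution: t = 1/7, s = 6/7 — both in [0, 1], so the segments cross. Intersection point: (-4/7, 19/7).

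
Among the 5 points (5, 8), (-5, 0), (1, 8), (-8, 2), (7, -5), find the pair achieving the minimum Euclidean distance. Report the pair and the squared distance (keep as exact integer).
Pair = ((-5, 0), (-8, 2)); squared distance = 13

Compute all C(5, 2) = 10 pairwise squared distances (x_i − x_j)² + (y_i − y_j)². The minimum is 13, attained by the pair ((-5, 0), (-8, 2)).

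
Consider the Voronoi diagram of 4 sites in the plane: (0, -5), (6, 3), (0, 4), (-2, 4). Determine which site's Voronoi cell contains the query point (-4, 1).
Nearest site = (-2, 4)

The Voronoi cell of site s contains exactly those query points closer to s than to any other site. Compute squared distances from q = (-4, 1) to each site:
  (-2 − -4)² + (4 − 1)² = 13
  (0 − -4)² + (4 − 1)² = 25
  (0 − -4)² + (-5 − 1)² = 52
  (6 − -4)² + (3 − 1)² = 104
Minimum is attained by (-2, 4), so q lies in its Voronoi cell.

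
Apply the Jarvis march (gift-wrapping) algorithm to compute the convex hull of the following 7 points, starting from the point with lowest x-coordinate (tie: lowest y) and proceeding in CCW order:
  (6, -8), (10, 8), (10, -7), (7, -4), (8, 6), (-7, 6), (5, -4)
Hull (CCW) = [(-7, 6), (6, -8), (10, -7), (10, 8)]

Jarvis march: at each step, from the current hull vertex p, select the next vertex q as the point such that every other point lies strictly to the left of (or on) the directed line p → q. (Equivalently: for every other point r, the cross product (q − p) × (r − p) ≥ 0.)
Starting point (lowest x, tie lowest y): (-7, 6). Wrap until returning to start. Resulting hull: (-7, 6), (6, -8), (10, -7), (10, 8).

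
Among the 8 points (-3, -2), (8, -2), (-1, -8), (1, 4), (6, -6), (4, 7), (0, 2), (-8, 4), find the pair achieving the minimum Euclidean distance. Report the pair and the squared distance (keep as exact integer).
Pair = ((1, 4), (0, 2)); squared distance = 5

Compute all C(8, 2) = 28 pairwise squared distances (x_i − x_j)² + (y_i − y_j)². The minimum is 5, attained by the pair ((1, 4), (0, 2)).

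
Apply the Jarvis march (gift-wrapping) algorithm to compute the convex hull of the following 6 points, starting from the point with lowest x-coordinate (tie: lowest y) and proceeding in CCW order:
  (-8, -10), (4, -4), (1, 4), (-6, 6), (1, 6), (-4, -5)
Hull (CCW) = [(-8, -10), (4, -4), (1, 6), (-6, 6)]

Jarvis march: at each step, from the current hull vertex p, select the next vertex q as the point such that every other point lies strictly to the left of (or on) the directed line p → q. (Equivalently: for every other point r, the cross product (q − p) × (r − p) ≥ 0.)
Starting point (lowest x, tie lowest y): (-8, -10). Wrap until returning to start. Resulting hull: (-8, -10), (4, -4), (1, 6), (-6, 6).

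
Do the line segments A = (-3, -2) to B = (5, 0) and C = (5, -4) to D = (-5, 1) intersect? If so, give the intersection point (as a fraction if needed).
Yes; intersection at (-1/3, -4/3) (t = 1/3 on AB, s = 8/15 on CD)

Parametrize AB as A + t(B − A) = (-3 + 8 t, -2 + 2 t) and CD as C + s(D − C) = (5 + -10 s, -4 + 5 s). Solve the linear system for (t, s). Determinant = -60 ≠ 0, so a unique intersection of the containing lines exists. Solution: t = 1/3, s = 8/15 — both in [0, 1], so the segments cross. Intersection point: (-1/3, -4/3).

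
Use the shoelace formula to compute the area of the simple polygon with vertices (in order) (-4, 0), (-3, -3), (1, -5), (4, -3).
Area = 35/2

Shoelace formula: Area = (1/2) |Σ_i (x_i · y_{i+1} − x_{i+1} · y_i)| (indices mod n). Compute each cross term:
  (-4)(-3) − (-3)(0) = 12
  (-3)(-5) − (1)(-3) = 18
  (1)(-3) − (4)(-5) = 17
  (4)(0) − (-4)(-3) = -12
Sum = 35, so (signed) Area = 35/2 = 35/2, |Area| = 35/2.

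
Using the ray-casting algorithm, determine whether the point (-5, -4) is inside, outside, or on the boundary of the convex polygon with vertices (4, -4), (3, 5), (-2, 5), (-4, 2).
The point (-5, -4) lies strictly outside the polygon

Cast a horizontal ray to the right from the query point and count how many polygon edges it crosses (each edge strictly once or zero times, handled with the usual half-open convention). 
Parity of crossings → even ⇒ outside.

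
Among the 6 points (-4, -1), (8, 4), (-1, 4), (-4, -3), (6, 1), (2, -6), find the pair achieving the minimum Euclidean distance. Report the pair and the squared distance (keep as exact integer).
Pair = ((-4, -1), (-4, -3)); squared distance = 4

Compute all C(6, 2) = 15 pairwise squared distances (x_i − x_j)² + (y_i − y_j)². The minimum is 4, attained by the pair ((-4, -1), (-4, -3)).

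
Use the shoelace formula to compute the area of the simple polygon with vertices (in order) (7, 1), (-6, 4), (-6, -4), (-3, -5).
Area = 66

Shoelace formula: Area = (1/2) |Σ_i (x_i · y_{i+1} − x_{i+1} · y_i)| (indices mod n). Compute each cross term:
  (7)(4) − (-6)(1) = 34
  (-6)(-4) − (-6)(4) = 48
  (-6)(-5) − (-3)(-4) = 18
  (-3)(1) − (7)(-5) = 32
Sum = 132, so (signed) Area = 132/2 = 66, |Area| = 66.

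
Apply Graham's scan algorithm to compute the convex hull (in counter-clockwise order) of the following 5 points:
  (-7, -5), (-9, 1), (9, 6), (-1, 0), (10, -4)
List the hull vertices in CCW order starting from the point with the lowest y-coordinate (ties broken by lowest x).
Hull (CCW) = [(-7, -5), (10, -4), (9, 6), (-9, 1)]

Graham scan procedure:
  1. Find the pivot p₀ = point with lowest y (tie → lowest x): (-7, -5).
  2. Sort the remaining points by polar angle around p₀.
  3. Walk through sorted points, maintaining a stack; pop the top while the last three entries make a non-left turn (cross product ≤ 0).
  4. Final stack is the convex hull in CCW order: (-7, -5), (10, -4), (9, 6), (-9, 1).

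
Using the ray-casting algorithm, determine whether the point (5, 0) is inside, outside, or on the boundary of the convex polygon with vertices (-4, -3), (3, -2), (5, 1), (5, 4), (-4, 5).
The point (5, 0) lies strictly outside the polygon

Cast a horizontal ray to the right from the query point and count how many polygon edges it crosses (each edge strictly once or zero times, handled with the usual half-open convention). 
Parity of crossings → even ⇒ outside.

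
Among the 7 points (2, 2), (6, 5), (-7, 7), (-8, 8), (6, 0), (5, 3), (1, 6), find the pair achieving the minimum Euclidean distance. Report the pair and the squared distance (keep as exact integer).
Pair = ((-7, 7), (-8, 8)); squared distance = 2

Compute all C(7, 2) = 21 pairwise squared distances (x_i − x_j)² + (y_i − y_j)². The minimum is 2, attained by the pair ((-7, 7), (-8, 8)).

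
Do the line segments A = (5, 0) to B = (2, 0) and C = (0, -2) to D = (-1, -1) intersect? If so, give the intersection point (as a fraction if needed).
No (intersection of containing lines falls outside at least one segment)

Parametrize and solve: t = 7/3, s = 2. At least one of these is outside [0, 1], so the segments do not intersect.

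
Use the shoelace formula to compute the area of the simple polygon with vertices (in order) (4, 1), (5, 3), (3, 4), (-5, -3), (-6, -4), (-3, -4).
Area = 28

Shoelace formula: Area = (1/2) |Σ_i (x_i · y_{i+1} − x_{i+1} · y_i)| (indices mod n). Compute each cross term:
  (4)(3) − (5)(1) = 7
  (5)(4) − (3)(3) = 11
  (3)(-3) − (-5)(4) = 11
  (-5)(-4) − (-6)(-3) = 2
  (-6)(-4) − (-3)(-4) = 12
  (-3)(1) − (4)(-4) = 13
Sum = 56, so (signed) Area = 56/2 = 28, |Area| = 28.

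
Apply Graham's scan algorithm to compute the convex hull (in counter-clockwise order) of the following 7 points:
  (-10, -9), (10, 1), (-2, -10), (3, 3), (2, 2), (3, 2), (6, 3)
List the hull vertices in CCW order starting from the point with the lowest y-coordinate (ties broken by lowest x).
Hull (CCW) = [(-2, -10), (10, 1), (6, 3), (3, 3), (-10, -9)]

Graham scan procedure:
  1. Find the pivot p₀ = point with lowest y (tie → lowest x): (-2, -10).
  2. Sort the remaining points by polar angle around p₀.
  3. Walk through sorted points, maintaining a stack; pop the top while the last three entries make a non-left turn (cross product ≤ 0).
  4. Final stack is the convex hull in CCW order: (-2, -10), (10, 1), (6, 3), (3, 3), (-10, -9).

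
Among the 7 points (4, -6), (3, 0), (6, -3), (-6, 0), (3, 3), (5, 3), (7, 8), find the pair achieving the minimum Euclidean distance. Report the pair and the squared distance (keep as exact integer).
Pair = ((3, 3), (5, 3)); squared distance = 4

Compute all C(7, 2) = 21 pairwise squared distances (x_i − x_j)² + (y_i − y_j)². The minimum is 4, attained by the pair ((3, 3), (5, 3)).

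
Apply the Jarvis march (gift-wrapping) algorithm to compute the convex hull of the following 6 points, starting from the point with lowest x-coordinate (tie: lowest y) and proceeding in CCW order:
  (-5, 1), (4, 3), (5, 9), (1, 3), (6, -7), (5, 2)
Hull (CCW) = [(-5, 1), (6, -7), (5, 9)]

Jarvis march: at each step, from the current hull vertex p, select the next vertex q as the point such that every other point lies strictly to the left of (or on) the directed line p → q. (Equivalently: for every other point r, the cross product (q − p) × (r − p) ≥ 0.)
Starting point (lowest x, tie lowest y): (-5, 1). Wrap until returning to start. Resulting hull: (-5, 1), (6, -7), (5, 9).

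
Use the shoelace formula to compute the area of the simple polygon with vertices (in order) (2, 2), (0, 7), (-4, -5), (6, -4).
Area = 54

Shoelace formula: Area = (1/2) |Σ_i (x_i · y_{i+1} − x_{i+1} · y_i)| (indices mod n). Compute each cross term:
  (2)(7) − (0)(2) = 14
  (0)(-5) − (-4)(7) = 28
  (-4)(-4) − (6)(-5) = 46
  (6)(2) − (2)(-4) = 20
Sum = 108, so (signed) Area = 108/2 = 54, |Area| = 54.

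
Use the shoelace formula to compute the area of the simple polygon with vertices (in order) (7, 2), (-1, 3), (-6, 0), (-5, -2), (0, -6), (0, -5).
Area = 59

Shoelace formula: Area = (1/2) |Σ_i (x_i · y_{i+1} − x_{i+1} · y_i)| (indices mod n). Compute each cross term:
  (7)(3) − (-1)(2) = 23
  (-1)(0) − (-6)(3) = 18
  (-6)(-2) − (-5)(0) = 12
  (-5)(-6) − (0)(-2) = 30
  (0)(-5) − (0)(-6) = 0
  (0)(2) − (7)(-5) = 35
Sum = 118, so (signed) Area = 118/2 = 59, |Area| = 59.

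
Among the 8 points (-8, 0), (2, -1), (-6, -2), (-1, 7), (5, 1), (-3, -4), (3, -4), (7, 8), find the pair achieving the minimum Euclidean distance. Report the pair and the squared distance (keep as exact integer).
Pair = ((-8, 0), (-6, -2)); squared distance = 8

Compute all C(8, 2) = 28 pairwise squared distances (x_i − x_j)² + (y_i − y_j)². The minimum is 8, attained by the pair ((-8, 0), (-6, -2)).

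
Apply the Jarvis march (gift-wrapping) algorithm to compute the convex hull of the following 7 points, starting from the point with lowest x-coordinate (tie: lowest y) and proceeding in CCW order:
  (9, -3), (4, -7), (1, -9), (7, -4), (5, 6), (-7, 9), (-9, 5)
Hull (CCW) = [(-9, 5), (1, -9), (4, -7), (9, -3), (5, 6), (-7, 9)]

Jarvis march: at each step, from the current hull vertex p, select the next vertex q as the point such that every other point lies strictly to the left of (or on) the directed line p → q. (Equivalently: for every other point r, the cross product (q − p) × (r − p) ≥ 0.)
Starting point (lowest x, tie lowest y): (-9, 5). Wrap until returning to start. Resulting hull: (-9, 5), (1, -9), (4, -7), (9, -3), (5, 6), (-7, 9).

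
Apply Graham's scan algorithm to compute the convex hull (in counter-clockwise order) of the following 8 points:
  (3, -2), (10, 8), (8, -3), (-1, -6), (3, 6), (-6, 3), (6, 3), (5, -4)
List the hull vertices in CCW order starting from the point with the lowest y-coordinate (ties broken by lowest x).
Hull (CCW) = [(-1, -6), (8, -3), (10, 8), (3, 6), (-6, 3)]

Graham scan procedure:
  1. Find the pivot p₀ = point with lowest y (tie → lowest x): (-1, -6).
  2. Sort the remaining points by polar angle around p₀.
  3. Walk through sorted points, maintaining a stack; pop the top while the last three entries make a non-left turn (cross product ≤ 0).
  4. Final stack is the convex hull in CCW order: (-1, -6), (8, -3), (10, 8), (3, 6), (-6, 3).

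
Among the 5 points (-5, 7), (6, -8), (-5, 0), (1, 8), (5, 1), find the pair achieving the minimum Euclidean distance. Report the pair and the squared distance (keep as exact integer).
Pair = ((-5, 7), (1, 8)); squared distance = 37

Compute all C(5, 2) = 10 pairwise squared distances (x_i − x_j)² + (y_i − y_j)². The minimum is 37, attained by the pair ((-5, 7), (1, 8)).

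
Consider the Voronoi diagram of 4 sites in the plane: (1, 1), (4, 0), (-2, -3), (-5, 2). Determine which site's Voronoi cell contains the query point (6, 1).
Nearest site = (4, 0)

The Voronoi cell of site s contains exactly those query points closer to s than to any other site. Compute squared distances from q = (6, 1) to each site:
  (4 − 6)² + (0 − 1)² = 5
  (1 − 6)² + (1 − 1)² = 25
  (-2 − 6)² + (-3 − 1)² = 80
  (-5 − 6)² + (2 − 1)² = 122
Minimum is attained by (4, 0), so q lies in its Voronoi cell.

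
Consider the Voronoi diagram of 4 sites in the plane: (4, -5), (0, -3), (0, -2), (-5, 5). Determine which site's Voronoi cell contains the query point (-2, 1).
Nearest site = (0, -2)

The Voronoi cell of site s contains exactly those query points closer to s than to any other site. Compute squared distances from q = (-2, 1) to each site:
  (0 − -2)² + (-2 − 1)² = 13
  (0 − -2)² + (-3 − 1)² = 20
  (-5 − -2)² + (5 − 1)² = 25
  (4 − -2)² + (-5 − 1)² = 72
Minimum is attained by (0, -2), so q lies in its Voronoi cell.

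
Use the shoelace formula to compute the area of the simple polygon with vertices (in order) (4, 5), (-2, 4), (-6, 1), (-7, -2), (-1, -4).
Area = 52

Shoelace formula: Area = (1/2) |Σ_i (x_i · y_{i+1} − x_{i+1} · y_i)| (indices mod n). Compute each cross term:
  (4)(4) − (-2)(5) = 26
  (-2)(1) − (-6)(4) = 22
  (-6)(-2) − (-7)(1) = 19
  (-7)(-4) − (-1)(-2) = 26
  (-1)(5) − (4)(-4) = 11
Sum = 104, so (signed) Area = 104/2 = 52, |Area| = 52.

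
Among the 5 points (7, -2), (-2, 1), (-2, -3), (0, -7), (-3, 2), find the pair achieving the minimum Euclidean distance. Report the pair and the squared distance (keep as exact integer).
Pair = ((-2, 1), (-3, 2)); squared distance = 2

Compute all C(5, 2) = 10 pairwise squared distances (x_i − x_j)² + (y_i − y_j)². The minimum is 2, attained by the pair ((-2, 1), (-3, 2)).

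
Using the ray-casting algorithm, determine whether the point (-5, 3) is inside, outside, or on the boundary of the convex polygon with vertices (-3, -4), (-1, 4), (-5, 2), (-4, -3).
The point (-5, 3) lies strictly outside the polygon

Cast a horizontal ray to the right from the query point and count how many polygon edges it crosses (each edge strictly once or zero times, handled with the usual half-open convention). 
Parity of crossings → even ⇒ outside.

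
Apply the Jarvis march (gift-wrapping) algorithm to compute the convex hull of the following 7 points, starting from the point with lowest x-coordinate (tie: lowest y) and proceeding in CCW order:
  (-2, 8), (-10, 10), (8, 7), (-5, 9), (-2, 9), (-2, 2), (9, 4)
Hull (CCW) = [(-10, 10), (-2, 2), (9, 4), (8, 7), (-2, 9)]

Jarvis march: at each step, from the current hull vertex p, select the next vertex q as the point such that every other point lies strictly to the left of (or on) the directed line p → q. (Equivalently: for every other point r, the cross product (q − p) × (r − p) ≥ 0.)
Starting point (lowest x, tie lowest y): (-10, 10). Wrap until returning to start. Resulting hull: (-10, 10), (-2, 2), (9, 4), (8, 7), (-2, 9).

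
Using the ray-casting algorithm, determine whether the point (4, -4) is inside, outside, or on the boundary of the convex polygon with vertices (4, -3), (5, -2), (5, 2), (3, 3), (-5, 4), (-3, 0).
The point (4, -4) lies strictly outside the polygon

Cast a horizontal ray to the right from the query point and count how many polygon edges it crosses (each edge strictly once or zero times, handled with the usual half-open convention). 
Parity of crossings → even ⇒ outside.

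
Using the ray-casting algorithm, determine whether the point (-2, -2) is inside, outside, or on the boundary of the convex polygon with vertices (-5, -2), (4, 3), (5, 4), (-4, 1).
The point (-2, -2) lies strictly outside the polygon

Cast a horizontal ray to the right from the query point and count how many polygon edges it crosses (each edge strictly once or zero times, handled with the usual half-open convention). 
Parity of crossings → even ⇒ outside.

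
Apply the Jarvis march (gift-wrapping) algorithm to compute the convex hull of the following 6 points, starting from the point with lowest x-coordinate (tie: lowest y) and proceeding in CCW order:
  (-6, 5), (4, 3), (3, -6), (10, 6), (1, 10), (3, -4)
Hull (CCW) = [(-6, 5), (3, -6), (10, 6), (1, 10)]

Jarvis march: at each step, from the current hull vertex p, select the next vertex q as the point such that every other point lies strictly to the left of (or on) the directed line p → q. (Equivalently: for every other point r, the cross product (q − p) × (r − p) ≥ 0.)
Starting point (lowest x, tie lowest y): (-6, 5). Wrap until returning to start. Resulting hull: (-6, 5), (3, -6), (10, 6), (1, 10).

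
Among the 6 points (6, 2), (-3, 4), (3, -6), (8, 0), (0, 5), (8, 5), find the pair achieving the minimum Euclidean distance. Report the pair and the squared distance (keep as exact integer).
Pair = ((6, 2), (8, 0)); squared distance = 8

Compute all C(6, 2) = 15 pairwise squared distances (x_i − x_j)² + (y_i − y_j)². The minimum is 8, attained by the pair ((6, 2), (8, 0)).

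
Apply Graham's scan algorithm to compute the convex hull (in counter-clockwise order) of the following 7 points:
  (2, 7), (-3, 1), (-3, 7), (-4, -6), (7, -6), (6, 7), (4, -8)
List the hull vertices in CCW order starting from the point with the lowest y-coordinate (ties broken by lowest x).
Hull (CCW) = [(4, -8), (7, -6), (6, 7), (-3, 7), (-4, -6)]

Graham scan procedure:
  1. Find the pivot p₀ = point with lowest y (tie → lowest x): (4, -8).
  2. Sort the remaining points by polar angle around p₀.
  3. Walk through sorted points, maintaining a stack; pop the top while the last three entries make a non-left turn (cross product ≤ 0).
  4. Final stack is the convex hull in CCW order: (4, -8), (7, -6), (6, 7), (-3, 7), (-4, -6).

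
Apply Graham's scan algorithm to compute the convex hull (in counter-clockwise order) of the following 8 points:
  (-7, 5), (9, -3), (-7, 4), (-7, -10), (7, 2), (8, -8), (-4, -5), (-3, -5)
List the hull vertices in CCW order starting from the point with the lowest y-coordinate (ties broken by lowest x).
Hull (CCW) = [(-7, -10), (8, -8), (9, -3), (7, 2), (-7, 5)]

Graham scan procedure:
  1. Find the pivot p₀ = point with lowest y (tie → lowest x): (-7, -10).
  2. Sort the remaining points by polar angle around p₀.
  3. Walk through sorted points, maintaining a stack; pop the top while the last three entries make a non-left turn (cross product ≤ 0).
  4. Final stack is the convex hull in CCW order: (-7, -10), (8, -8), (9, -3), (7, 2), (-7, 5).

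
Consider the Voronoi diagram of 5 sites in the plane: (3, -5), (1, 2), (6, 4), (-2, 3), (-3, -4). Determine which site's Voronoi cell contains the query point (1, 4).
Nearest site = (1, 2)

The Voronoi cell of site s contains exactly those query points closer to s than to any other site. Compute squared distances from q = (1, 4) to each site:
  (1 − 1)² + (2 − 4)² = 4
  (-2 − 1)² + (3 − 4)² = 10
  (6 − 1)² + (4 − 4)² = 25
  (-3 − 1)² + (-4 − 4)² = 80
  (3 − 1)² + (-5 − 4)² = 85
Minimum is attained by (1, 2), so q lies in its Voronoi cell.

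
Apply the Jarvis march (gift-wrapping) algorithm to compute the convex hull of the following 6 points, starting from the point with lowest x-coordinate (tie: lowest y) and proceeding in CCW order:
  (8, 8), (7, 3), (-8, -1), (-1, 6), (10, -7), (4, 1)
Hull (CCW) = [(-8, -1), (10, -7), (8, 8), (-1, 6)]

Jarvis march: at each step, from the current hull vertex p, select the next vertex q as the point such that every other point lies strictly to the left of (or on) the directed line p → q. (Equivalently: for every other point r, the cross product (q − p) × (r − p) ≥ 0.)
Starting point (lowest x, tie lowest y): (-8, -1). Wrap until returning to start. Resulting hull: (-8, -1), (10, -7), (8, 8), (-1, 6).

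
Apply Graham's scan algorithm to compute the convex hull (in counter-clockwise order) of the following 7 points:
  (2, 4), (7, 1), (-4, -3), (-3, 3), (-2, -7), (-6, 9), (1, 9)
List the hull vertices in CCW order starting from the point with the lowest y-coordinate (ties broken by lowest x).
Hull (CCW) = [(-2, -7), (7, 1), (1, 9), (-6, 9), (-4, -3)]

Graham scan procedure:
  1. Find the pivot p₀ = point with lowest y (tie → lowest x): (-2, -7).
  2. Sort the remaining points by polar angle around p₀.
  3. Walk through sorted points, maintaining a stack; pop the top while the last three entries make a non-left turn (cross product ≤ 0).
  4. Final stack is the convex hull in CCW order: (-2, -7), (7, 1), (1, 9), (-6, 9), (-4, -3).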